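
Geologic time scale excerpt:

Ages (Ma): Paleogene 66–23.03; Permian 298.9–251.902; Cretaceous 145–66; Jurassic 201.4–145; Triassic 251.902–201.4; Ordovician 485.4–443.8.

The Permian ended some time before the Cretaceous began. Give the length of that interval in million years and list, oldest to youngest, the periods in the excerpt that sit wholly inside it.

The Permian closes at 251.902 Ma and the Cretaceous opens at 145 Ma, so the interval is 251.902 − 145 = 106.902 Myr.
A period fits inside if it starts at or after 251.902 Ma and ends at or before 145 Ma; oldest first that gives Triassic, Jurassic.

106.902 million years; Triassic, Jurassic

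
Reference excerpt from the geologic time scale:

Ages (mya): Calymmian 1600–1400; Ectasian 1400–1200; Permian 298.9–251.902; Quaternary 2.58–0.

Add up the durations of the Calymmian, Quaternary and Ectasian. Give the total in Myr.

Each duration: Calymmian = 200; Quaternary = 2.58; Ectasian = 200.
Sum: 200 + 2.58 + 200 = 402.58 Myr.

402.58 million years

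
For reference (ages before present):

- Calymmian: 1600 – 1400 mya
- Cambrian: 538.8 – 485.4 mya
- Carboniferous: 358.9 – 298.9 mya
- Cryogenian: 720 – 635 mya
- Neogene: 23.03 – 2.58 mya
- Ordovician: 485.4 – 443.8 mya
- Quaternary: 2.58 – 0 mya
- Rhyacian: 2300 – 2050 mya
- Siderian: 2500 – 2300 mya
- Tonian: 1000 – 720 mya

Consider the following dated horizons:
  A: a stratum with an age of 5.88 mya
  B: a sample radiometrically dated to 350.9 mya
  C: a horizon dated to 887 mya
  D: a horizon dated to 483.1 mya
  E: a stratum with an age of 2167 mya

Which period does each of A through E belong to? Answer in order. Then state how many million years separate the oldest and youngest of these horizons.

A: 5.88 Ma lies in 23.03–2.58 Ma, so Neogene.
B: 350.9 Ma lies in 358.9–298.9 Ma, so Carboniferous.
C: 887 Ma lies in 1000–720 Ma, so Tonian.
D: 483.1 Ma lies in 485.4–443.8 Ma, so Ordovician.
E: 2167 Ma lies in 2300–2050 Ma, so Rhyacian.
Oldest = 2167 Ma, youngest = 5.88 Ma → span 2161.12 Myr.

A — Neogene; B — Carboniferous; C — Tonian; D — Ordovician; E — Rhyacian; span 2161.12 million years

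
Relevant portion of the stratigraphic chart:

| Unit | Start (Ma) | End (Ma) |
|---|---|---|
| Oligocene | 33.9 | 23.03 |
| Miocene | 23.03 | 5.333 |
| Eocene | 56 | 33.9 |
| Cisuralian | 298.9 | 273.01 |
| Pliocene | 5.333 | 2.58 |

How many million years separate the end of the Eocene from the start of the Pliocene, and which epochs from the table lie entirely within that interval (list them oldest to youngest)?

28.567 million years; Oligocene, Miocene

The Eocene closes at 33.9 Ma and the Pliocene opens at 5.333 Ma, so the interval is 33.9 − 5.333 = 28.567 Myr.
An epoch fits inside if it starts at or after 33.9 Ma and ends at or before 5.333 Ma; oldest first that gives Oligocene, Miocene.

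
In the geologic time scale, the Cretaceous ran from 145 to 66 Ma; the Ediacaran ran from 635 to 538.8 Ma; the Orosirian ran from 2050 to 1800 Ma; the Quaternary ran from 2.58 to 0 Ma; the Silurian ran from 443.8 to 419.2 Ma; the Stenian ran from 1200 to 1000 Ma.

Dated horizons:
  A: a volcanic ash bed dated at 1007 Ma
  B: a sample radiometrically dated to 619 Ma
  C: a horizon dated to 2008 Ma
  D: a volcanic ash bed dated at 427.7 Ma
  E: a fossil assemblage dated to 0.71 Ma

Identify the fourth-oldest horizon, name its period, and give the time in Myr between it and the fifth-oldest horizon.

D, in the Silurian; 426.99 million years to E

Sorted oldest-first by Ma: C (2008), A (1007), B (619), D (427.7), E (0.71).
The fourth oldest is D at 427.7 Ma, which lies in 443.8–419.2 Ma: the Silurian.
The fifth oldest is E at 0.71 Ma; separation = |427.7 − 0.71| = 426.99 Myr.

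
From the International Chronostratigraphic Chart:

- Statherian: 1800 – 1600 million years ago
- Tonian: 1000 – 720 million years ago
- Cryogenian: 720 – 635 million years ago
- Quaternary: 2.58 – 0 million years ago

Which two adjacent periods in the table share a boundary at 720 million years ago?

Tonian and Cryogenian

The Tonian ends at 720 million years ago and the Cryogenian begins at 720 million years ago, so they share that boundary.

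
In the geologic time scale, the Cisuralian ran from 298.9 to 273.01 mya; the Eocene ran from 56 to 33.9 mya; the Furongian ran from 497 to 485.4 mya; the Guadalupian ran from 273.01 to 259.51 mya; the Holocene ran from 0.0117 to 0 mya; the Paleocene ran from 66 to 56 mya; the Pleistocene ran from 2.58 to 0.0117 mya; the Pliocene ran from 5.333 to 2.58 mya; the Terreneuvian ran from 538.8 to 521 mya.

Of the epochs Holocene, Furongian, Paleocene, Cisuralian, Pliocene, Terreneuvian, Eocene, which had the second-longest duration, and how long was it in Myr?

Durations: Holocene 0.0117; Furongian 11.6; Paleocene 10; Cisuralian 25.89; Pliocene 2.753; Terreneuvian 17.8; Eocene 22.1 Myr.
Sorted longest-first: Cisuralian (25.89), Eocene (22.1), Terreneuvian (17.8), Furongian (11.6), Paleocene (10), Pliocene (2.753), Holocene (0.0117).
The second longest is Eocene at 22.1 Myr.

Eocene, 22.1 million years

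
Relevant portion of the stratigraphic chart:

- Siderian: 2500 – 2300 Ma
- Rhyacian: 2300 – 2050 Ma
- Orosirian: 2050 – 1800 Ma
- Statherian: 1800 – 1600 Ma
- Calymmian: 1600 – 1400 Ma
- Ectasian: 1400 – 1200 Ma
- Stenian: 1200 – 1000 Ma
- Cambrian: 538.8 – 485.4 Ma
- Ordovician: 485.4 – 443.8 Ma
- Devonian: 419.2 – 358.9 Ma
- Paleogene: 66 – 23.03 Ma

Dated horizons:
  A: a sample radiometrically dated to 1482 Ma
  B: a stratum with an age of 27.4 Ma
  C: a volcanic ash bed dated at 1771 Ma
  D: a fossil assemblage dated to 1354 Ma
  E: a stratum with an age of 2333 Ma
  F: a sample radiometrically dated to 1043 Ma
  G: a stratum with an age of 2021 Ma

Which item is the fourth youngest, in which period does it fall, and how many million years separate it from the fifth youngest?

Sorted youngest-first by Ma: B (27.4), F (1043), D (1354), A (1482), C (1771), G (2021), E (2333).
The fourth youngest is A at 1482 Ma, which lies in 1600–1400 Ma: the Calymmian.
The fifth youngest is C at 1771 Ma; separation = |1482 − 1771| = 289 Myr.

A, in the Calymmian; 289 million years to C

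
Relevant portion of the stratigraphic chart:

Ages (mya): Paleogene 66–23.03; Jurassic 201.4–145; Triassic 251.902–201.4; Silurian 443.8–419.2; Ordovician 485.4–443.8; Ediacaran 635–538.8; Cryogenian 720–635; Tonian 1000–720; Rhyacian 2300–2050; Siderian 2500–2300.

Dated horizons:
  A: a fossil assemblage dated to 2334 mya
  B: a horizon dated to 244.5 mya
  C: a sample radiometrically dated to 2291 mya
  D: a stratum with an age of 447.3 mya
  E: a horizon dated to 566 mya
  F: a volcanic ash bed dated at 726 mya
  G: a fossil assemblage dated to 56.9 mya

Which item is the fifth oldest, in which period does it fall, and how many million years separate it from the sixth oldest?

D, in the Ordovician; 202.8 million years to B

Sorted oldest-first by Ma: A (2334), C (2291), F (726), E (566), D (447.3), B (244.5), G (56.9).
The fifth oldest is D at 447.3 Ma, which lies in 485.4–443.8 Ma: the Ordovician.
The sixth oldest is B at 244.5 Ma; separation = |447.3 − 244.5| = 202.8 Myr.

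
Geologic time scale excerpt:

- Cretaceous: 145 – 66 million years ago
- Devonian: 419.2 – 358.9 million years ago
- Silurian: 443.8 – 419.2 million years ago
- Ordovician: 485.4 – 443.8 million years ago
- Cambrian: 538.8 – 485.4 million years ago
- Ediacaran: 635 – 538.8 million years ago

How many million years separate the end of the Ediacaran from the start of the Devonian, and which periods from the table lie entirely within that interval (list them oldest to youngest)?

The Ediacaran closes at 538.8 Ma and the Devonian opens at 419.2 Ma, so the interval is 538.8 − 419.2 = 119.6 Myr.
A period fits inside if it starts at or after 538.8 Ma and ends at or before 419.2 Ma; oldest first that gives Cambrian, Ordovician, Silurian.

119.6 million years; Cambrian, Ordovician, Silurian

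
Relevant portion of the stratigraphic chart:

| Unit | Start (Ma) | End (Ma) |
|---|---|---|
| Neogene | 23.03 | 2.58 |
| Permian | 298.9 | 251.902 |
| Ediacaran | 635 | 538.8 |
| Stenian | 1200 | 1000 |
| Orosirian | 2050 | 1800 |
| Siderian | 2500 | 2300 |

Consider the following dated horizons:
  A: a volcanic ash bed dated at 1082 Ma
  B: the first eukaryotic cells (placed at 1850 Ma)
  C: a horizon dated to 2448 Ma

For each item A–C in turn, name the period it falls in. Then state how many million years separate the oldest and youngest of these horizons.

A: 1082 Ma lies in 1200–1000 Ma, so Stenian.
B: 1850 Ma lies in 2050–1800 Ma, so Orosirian.
C: 2448 Ma lies in 2500–2300 Ma, so Siderian.
Oldest = 2448 Ma, youngest = 1082 Ma → span 1366 Myr.

A — Stenian; B — Orosirian; C — Siderian; span 1366 million years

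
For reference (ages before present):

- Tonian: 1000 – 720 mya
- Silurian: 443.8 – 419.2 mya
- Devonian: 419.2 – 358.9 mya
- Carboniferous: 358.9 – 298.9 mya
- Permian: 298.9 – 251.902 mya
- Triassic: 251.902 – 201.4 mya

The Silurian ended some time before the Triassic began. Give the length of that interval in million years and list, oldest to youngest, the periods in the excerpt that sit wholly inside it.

End of Silurian = 419.2 Ma; start of Triassic = 251.902 Ma.
Gap = 419.2 − 251.902 = 167.298 Myr.
Periods wholly inside 419.2–251.902 Ma: Devonian (419.2–358.9), Carboniferous (358.9–298.9), Permian (298.9–251.902).

167.298 million years; Devonian, Carboniferous, Permian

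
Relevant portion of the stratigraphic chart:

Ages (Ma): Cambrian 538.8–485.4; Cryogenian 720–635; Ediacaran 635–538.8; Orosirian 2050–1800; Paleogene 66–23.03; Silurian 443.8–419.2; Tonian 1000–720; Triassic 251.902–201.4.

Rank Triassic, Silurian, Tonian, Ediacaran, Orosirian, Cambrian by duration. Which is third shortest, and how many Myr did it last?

Durations: Triassic 50.502; Silurian 24.6; Tonian 280; Ediacaran 96.2; Orosirian 250; Cambrian 53.4 Myr.
Sorted shortest-first: Silurian (24.6), Triassic (50.502), Cambrian (53.4), Ediacaran (96.2), Orosirian (250), Tonian (280).
The third shortest is Cambrian at 53.4 Myr.

Cambrian, 53.4 million years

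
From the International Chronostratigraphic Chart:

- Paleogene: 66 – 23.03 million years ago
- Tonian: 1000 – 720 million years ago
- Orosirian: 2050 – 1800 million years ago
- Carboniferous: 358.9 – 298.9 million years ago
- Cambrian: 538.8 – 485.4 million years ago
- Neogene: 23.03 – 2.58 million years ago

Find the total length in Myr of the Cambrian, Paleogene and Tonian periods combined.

Each duration: Cambrian = 53.4; Paleogene = 42.97; Tonian = 280.
Sum: 53.4 + 42.97 + 280 = 376.37 Myr.

376.37 million years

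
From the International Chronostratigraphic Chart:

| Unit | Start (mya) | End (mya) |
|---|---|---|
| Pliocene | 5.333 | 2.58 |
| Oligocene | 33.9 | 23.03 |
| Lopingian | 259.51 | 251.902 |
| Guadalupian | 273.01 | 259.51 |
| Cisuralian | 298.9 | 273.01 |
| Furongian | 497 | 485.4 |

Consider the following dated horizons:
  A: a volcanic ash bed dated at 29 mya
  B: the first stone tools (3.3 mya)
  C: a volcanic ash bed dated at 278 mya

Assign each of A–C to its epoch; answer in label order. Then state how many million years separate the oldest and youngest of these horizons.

A: 29 Ma lies in 33.9–23.03 Ma, so Oligocene.
B: 3.3 Ma lies in 5.333–2.58 Ma, so Pliocene.
C: 278 Ma lies in 298.9–273.01 Ma, so Cisuralian.
Oldest = 278 Ma, youngest = 3.3 Ma → span 274.7 Myr.

A — Oligocene; B — Pliocene; C — Cisuralian; span 274.7 million years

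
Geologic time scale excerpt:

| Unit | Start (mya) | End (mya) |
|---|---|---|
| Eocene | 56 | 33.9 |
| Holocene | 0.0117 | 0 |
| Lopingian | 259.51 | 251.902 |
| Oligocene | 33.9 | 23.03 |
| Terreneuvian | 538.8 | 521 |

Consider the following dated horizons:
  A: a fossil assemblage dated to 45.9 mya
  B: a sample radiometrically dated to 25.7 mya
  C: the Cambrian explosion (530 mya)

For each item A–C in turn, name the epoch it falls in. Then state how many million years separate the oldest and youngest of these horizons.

A: 45.9 Ma lies in 56–33.9 Ma, so Eocene.
B: 25.7 Ma lies in 33.9–23.03 Ma, so Oligocene.
C: 530 Ma lies in 538.8–521 Ma, so Terreneuvian.
Oldest = 530 Ma, youngest = 25.7 Ma → span 504.3 Myr.

A — Eocene; B — Oligocene; C — Terreneuvian; span 504.3 million years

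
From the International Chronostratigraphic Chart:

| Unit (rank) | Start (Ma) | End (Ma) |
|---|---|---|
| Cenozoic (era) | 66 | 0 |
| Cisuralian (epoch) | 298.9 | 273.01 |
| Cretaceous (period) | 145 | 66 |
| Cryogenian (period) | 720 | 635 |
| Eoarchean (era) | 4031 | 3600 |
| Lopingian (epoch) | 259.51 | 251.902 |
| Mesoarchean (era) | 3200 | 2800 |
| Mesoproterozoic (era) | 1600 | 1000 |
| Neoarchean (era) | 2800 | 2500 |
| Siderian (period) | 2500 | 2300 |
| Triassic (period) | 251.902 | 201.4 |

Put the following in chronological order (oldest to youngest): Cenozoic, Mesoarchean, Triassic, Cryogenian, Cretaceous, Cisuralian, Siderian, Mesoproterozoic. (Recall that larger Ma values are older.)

Mesoarchean → Siderian → Mesoproterozoic → Cryogenian → Cisuralian → Triassic → Cretaceous → Cenozoic

Sorting by start age (descending Ma, since larger Ma = older): Mesoarchean start 3200, Siderian start 2500, Mesoproterozoic start 1600, Cryogenian start 720, Cisuralian start 298.9, Triassic start 251.902, Cretaceous start 145, Cenozoic start 66.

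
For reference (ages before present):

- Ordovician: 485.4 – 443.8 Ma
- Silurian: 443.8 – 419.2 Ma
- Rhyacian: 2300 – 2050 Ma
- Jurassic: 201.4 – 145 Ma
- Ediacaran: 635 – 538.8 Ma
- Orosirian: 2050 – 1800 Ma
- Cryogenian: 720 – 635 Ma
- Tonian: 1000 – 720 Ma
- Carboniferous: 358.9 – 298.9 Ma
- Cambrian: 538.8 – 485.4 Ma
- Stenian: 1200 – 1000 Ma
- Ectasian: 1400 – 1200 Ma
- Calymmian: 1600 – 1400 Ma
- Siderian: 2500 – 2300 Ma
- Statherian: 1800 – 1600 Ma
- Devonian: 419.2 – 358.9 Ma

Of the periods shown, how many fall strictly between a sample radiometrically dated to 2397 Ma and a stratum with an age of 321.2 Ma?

13

2397 Ma sits inside the Siderian (2500–2300) and 321.2 Ma inside the Carboniferous (358.9–298.9); neither of those is wholly between the two dates.
The listed periods lying completely between them are Rhyacian, Orosirian, Statherian, Calymmian, Ectasian, Stenian, Tonian, Cryogenian, Ediacaran, Cambrian, Ordovician, Silurian, Devonian — 13 in all.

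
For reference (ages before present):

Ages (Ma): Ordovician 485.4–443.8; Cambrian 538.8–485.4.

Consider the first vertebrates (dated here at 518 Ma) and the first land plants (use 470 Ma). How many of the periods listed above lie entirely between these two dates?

The older date is 518 Ma and the younger is 470 Ma.
No period both begins after 518 Ma and ends before 470 Ma, so the count is 0.

0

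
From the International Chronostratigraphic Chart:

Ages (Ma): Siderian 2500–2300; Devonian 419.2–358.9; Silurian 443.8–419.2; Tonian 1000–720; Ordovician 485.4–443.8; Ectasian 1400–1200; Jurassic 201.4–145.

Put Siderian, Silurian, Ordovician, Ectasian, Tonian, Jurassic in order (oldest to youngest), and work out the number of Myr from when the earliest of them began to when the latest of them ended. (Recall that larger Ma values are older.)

Siderian → Ectasian → Tonian → Ordovician → Silurian → Jurassic; total span 2355 Myr

From the excerpt: Siderian 2500–2300; Silurian 443.8–419.2; Ordovician 485.4–443.8; Ectasian 1400–1200; Tonian 1000–720; Jurassic 201.4–145 (Ma).
Larger Ma is earlier, so the oldest is Siderian and the youngest is Jurassic; oldest to youngest: Siderian, Ectasian, Tonian, Ordovician, Silurian, Jurassic.
Oldest start 2500 minus youngest end 145 gives 2355 Myr overall.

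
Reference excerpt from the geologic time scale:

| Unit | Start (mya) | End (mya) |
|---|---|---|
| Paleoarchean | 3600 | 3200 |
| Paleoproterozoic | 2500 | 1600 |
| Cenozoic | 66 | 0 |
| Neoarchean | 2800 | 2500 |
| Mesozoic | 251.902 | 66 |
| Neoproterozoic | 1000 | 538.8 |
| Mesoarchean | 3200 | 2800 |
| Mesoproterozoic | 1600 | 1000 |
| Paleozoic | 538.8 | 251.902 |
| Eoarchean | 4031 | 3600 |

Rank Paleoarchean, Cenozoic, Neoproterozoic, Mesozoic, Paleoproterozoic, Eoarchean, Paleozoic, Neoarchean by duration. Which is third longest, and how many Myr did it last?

Start − end for each: Paleoarchean 3600 − 3200 = 400; Cenozoic 66 − 0 = 66; Neoproterozoic 1000 − 538.8 = 461.2; Mesozoic 251.902 − 66 = 185.902; Paleoproterozoic 2500 − 1600 = 900; Eoarchean 4031 − 3600 = 431; Paleozoic 538.8 − 251.902 = 286.898; Neoarchean 2800 − 2500 = 300.
Ranking these from longest: Paleoproterozoic > Neoproterozoic > Eoarchean > Paleoarchean > Neoarchean > Paleozoic > Mesozoic > Cenozoic.
Position 3 in that ranking is Eoarchean, which lasted 431 Myr.

Eoarchean, 431 million years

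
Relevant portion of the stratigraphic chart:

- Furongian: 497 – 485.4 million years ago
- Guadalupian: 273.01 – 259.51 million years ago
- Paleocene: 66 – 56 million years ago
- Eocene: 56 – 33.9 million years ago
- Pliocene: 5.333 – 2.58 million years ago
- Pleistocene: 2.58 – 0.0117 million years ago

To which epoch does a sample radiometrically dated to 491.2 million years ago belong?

491.2 Ma lies between 497 and 485.4 Ma, so it falls in the Furongian.

Furongian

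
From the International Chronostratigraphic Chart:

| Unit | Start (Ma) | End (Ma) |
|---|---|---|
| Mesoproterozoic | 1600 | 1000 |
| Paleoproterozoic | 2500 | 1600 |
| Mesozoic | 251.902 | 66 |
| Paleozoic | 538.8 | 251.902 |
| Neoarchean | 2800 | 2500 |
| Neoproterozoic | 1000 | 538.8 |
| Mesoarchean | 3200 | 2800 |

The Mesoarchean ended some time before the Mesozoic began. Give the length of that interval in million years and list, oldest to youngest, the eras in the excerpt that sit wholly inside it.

End of Mesoarchean = 2800 Ma; start of Mesozoic = 251.902 Ma.
Gap = 2800 − 251.902 = 2548.098 Myr.
Eras wholly inside 2800–251.902 Ma: Neoarchean (2800–2500), Paleoproterozoic (2500–1600), Mesoproterozoic (1600–1000), Neoproterozoic (1000–538.8), Paleozoic (538.8–251.902).

2548.098 million years; Neoarchean, Paleoproterozoic, Mesoproterozoic, Neoproterozoic, Paleozoic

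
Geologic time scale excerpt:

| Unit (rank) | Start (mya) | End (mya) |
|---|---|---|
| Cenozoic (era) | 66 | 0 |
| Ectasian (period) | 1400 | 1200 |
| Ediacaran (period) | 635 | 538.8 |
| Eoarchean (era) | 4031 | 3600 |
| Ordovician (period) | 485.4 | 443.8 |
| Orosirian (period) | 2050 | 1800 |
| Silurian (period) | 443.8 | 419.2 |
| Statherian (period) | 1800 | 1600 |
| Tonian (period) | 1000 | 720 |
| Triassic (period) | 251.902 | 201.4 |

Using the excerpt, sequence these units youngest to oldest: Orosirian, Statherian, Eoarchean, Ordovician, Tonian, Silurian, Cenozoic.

The oldest of these is Eoarchean (starts 4031 Ma) and the youngest is Cenozoic (ends 0 Ma).
In between, by decreasing start age: Orosirian (2050), Statherian (1800), Tonian (1000), Ordovician (485.4), Silurian (443.8).
Listing youngest first means reversing that sequence.

Cenozoic, Silurian, Ordovician, Tonian, Statherian, Orosirian, Eoarchean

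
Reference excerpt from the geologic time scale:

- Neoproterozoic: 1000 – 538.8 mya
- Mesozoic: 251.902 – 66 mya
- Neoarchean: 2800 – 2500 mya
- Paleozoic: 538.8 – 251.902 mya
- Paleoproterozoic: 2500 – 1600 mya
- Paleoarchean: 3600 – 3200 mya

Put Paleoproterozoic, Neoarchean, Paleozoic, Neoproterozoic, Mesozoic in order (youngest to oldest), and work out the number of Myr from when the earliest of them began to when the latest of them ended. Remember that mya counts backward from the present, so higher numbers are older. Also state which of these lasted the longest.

Mesozoic, Paleozoic, Neoproterozoic, Paleoproterozoic, Neoarchean; total span 2734 Myr; longest is Paleoproterozoic

Start ages (Ma): Neoarchean 2800, Paleoproterozoic 2500, Neoproterozoic 1000, Paleozoic 538.8, Mesozoic 251.902.
Ordered youngest to oldest: Mesozoic, Paleozoic, Neoproterozoic, Paleoproterozoic, Neoarchean.
Span = 2800 − 66 = 2734 Myr.
Durations: Mesozoic 185.902, Paleozoic 286.898, Neoarchean 300, Neoproterozoic 461.2, Paleoproterozoic 900 → longest is Paleoproterozoic (900 Myr).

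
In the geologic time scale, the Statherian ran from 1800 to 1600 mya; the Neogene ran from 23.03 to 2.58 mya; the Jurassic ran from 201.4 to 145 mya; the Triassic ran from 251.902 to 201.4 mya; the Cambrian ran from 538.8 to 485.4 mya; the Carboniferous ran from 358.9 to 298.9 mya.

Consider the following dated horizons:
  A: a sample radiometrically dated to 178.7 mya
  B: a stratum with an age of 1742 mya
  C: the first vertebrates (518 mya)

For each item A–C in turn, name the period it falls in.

A: 178.7 Ma lies in 201.4–145 Ma, so Jurassic.
B: 1742 Ma lies in 1800–1600 Ma, so Statherian.
C: 518 Ma lies in 538.8–485.4 Ma, so Cambrian.

A — Jurassic; B — Statherian; C — Cambrian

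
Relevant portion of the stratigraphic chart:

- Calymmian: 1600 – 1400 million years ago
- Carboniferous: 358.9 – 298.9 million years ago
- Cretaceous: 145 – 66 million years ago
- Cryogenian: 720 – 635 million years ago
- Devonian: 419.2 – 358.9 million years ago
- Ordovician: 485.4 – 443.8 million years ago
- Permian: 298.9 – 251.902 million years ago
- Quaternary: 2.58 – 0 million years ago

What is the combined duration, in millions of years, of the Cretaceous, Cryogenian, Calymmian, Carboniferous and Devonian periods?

484.3 million years

Each duration: Cretaceous = 79; Cryogenian = 85; Calymmian = 200; Carboniferous = 60; Devonian = 60.3.
Sum: 79 + 85 + 200 + 60 + 60.3 = 484.3 Myr.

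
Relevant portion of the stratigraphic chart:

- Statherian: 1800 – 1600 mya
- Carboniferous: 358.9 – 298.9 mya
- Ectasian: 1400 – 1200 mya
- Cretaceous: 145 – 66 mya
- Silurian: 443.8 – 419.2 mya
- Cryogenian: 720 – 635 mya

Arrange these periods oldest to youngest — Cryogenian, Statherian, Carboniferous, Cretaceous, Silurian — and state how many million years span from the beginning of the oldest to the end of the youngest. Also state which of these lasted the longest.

Statherian → Cryogenian → Silurian → Carboniferous → Cretaceous; total span 1734 Myr; longest is Statherian

Start ages (Ma): Statherian 1800, Cryogenian 720, Silurian 443.8, Carboniferous 358.9, Cretaceous 145.
Ordered oldest to youngest: Statherian, Cryogenian, Silurian, Carboniferous, Cretaceous.
Span = 1800 − 66 = 1734 Myr.
Durations: Carboniferous 60, Statherian 200, Cryogenian 85, Cretaceous 79, Silurian 24.6 → longest is Statherian (200 Myr).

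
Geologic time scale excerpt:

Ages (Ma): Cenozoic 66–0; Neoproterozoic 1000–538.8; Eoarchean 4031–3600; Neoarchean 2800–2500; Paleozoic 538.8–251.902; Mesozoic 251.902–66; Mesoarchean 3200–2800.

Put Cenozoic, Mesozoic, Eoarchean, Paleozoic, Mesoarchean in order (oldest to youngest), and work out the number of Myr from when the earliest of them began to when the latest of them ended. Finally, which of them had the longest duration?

From the excerpt: Cenozoic 66–0; Mesozoic 251.902–66; Eoarchean 4031–3600; Paleozoic 538.8–251.902; Mesoarchean 3200–2800 (Ma).
Larger Ma is earlier, so the oldest is Eoarchean and the youngest is Cenozoic; oldest to youngest: Eoarchean, Mesoarchean, Paleozoic, Mesozoic, Cenozoic.
Oldest start 4031 minus youngest end 0 gives 4031 Myr overall.
Individual lengths (start − end): Eoarchean 431; Mesoarchean 400; Cenozoic 66; Paleozoic 286.898; Mesozoic 185.902. The largest is Eoarchean at 431 Myr.

Eoarchean, Mesoarchean, Paleozoic, Mesozoic, Cenozoic; total span 4031 Myr; longest is Eoarchean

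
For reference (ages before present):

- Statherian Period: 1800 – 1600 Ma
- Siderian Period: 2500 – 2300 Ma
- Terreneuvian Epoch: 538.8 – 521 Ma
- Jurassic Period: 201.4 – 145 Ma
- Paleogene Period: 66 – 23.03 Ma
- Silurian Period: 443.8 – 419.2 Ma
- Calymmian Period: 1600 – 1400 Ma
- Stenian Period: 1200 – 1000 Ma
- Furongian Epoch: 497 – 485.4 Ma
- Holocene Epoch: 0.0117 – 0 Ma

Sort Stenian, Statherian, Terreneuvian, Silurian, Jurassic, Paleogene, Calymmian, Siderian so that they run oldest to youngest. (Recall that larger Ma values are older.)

The oldest of these is Siderian (starts 2500 Ma) and the youngest is Paleogene (ends 23.03 Ma).
In between, by decreasing start age: Statherian (1800), Calymmian (1600), Stenian (1200), Terreneuvian (538.8), Silurian (443.8), Jurassic (201.4).

Siderian, then Statherian, then Calymmian, then Stenian, then Terreneuvian, then Silurian, then Jurassic, then Paleogene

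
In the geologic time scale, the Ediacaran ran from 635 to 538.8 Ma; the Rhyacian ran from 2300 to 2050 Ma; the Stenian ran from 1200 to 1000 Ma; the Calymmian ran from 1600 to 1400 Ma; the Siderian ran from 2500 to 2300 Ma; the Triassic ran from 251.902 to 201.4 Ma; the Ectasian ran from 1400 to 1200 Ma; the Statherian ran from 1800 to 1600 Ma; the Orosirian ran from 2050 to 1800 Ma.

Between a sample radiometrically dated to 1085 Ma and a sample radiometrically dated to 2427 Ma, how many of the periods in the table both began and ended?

2427 Ma sits inside the Siderian (2500–2300) and 1085 Ma inside the Stenian (1200–1000); neither of those is wholly between the two dates.
The listed periods lying completely between them are Rhyacian, Orosirian, Statherian, Calymmian, Ectasian — 5 in all.

5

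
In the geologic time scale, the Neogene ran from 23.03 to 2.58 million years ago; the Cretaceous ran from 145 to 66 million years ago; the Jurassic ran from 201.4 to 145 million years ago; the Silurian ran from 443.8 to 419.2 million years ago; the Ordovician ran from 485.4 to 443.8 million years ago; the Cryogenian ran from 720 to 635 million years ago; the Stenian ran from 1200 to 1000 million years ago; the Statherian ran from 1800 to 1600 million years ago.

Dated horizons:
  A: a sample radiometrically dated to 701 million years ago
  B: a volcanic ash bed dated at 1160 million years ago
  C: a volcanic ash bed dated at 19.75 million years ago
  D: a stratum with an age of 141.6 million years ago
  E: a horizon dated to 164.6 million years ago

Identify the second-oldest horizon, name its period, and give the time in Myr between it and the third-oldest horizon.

Larger Ma means older, so oldest first: B 1160 > A 701 > E 164.6 > D 141.6 > C 19.75.
Counting 2 along gives A (701 Ma); the excerpt puts that inside the Cryogenian, 720–635 Ma.
Next in line is E (164.6 Ma), and 701 − 164.6 = 536.4 Myr.

A, in the Cryogenian; 536.4 million years to E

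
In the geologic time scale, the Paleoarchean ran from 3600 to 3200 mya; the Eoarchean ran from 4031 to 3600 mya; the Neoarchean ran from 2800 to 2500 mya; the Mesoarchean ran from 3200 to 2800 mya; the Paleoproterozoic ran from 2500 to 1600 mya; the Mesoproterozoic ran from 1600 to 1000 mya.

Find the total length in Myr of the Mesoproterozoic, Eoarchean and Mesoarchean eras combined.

Each duration: Mesoproterozoic = 600; Eoarchean = 431; Mesoarchean = 400.
Sum: 600 + 431 + 400 = 1431 Myr.

1431 million years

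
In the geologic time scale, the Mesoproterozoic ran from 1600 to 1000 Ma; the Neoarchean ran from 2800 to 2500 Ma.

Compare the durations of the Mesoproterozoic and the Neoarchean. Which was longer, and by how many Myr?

Mesoproterozoic: 1600 − 1000 = 600 Myr.
Neoarchean: 2800 − 2500 = 300 Myr.
Difference: 600 − 300 = 300 Myr, so the Mesoproterozoic was longer.

Mesoproterozoic, by 300 million years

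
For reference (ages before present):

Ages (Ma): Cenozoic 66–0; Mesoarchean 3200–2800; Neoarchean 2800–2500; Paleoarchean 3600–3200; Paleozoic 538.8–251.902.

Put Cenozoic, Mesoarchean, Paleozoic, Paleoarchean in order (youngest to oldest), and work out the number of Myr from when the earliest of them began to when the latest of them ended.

Cenozoic → Paleozoic → Mesoarchean → Paleoarchean; total span 3600 Myr

From the excerpt: Cenozoic 66–0; Mesoarchean 3200–2800; Paleozoic 538.8–251.902; Paleoarchean 3600–3200 (Ma).
Larger Ma is earlier, so the oldest is Paleoarchean and the youngest is Cenozoic; youngest to oldest: Cenozoic, Paleozoic, Mesoarchean, Paleoarchean.
Oldest start 3600 minus youngest end 0 gives 3600 Myr overall.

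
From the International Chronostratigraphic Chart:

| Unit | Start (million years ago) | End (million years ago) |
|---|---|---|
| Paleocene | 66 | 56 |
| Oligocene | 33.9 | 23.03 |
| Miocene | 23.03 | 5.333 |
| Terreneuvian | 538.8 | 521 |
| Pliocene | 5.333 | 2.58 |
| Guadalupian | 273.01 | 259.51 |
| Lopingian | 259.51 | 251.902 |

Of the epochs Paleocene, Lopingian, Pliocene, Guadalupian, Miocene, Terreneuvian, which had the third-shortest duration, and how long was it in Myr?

Paleocene, 10 million years

Durations: Paleocene 10; Lopingian 7.608; Pliocene 2.753; Guadalupian 13.5; Miocene 17.697; Terreneuvian 17.8 Myr.
Sorted shortest-first: Pliocene (2.753), Lopingian (7.608), Paleocene (10), Guadalupian (13.5), Miocene (17.697), Terreneuvian (17.8).
The third shortest is Paleocene at 10 Myr.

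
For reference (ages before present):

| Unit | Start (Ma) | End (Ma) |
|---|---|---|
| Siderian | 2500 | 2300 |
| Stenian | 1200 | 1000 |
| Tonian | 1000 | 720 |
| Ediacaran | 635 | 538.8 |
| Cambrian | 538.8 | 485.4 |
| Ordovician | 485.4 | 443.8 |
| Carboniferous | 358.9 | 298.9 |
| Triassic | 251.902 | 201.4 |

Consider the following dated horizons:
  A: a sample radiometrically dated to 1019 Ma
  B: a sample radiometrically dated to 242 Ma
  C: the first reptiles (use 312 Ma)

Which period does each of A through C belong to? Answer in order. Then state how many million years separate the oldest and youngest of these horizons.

A — Stenian; B — Triassic; C — Carboniferous; span 777 million years

Match each age against the start–end ranges in the excerpt: A = 1019 Ma → Stenian (1200–1000); B = 242 Ma → Triassic (251.902–201.4); C = 312 Ma → Carboniferous (358.9–298.9).
The largest age is 1019 Ma and the smallest is 242 Ma; their difference is 777 Myr.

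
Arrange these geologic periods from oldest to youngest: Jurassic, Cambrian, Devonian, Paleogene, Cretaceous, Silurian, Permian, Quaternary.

Cambrian → Silurian → Devonian → Permian → Jurassic → Cretaceous → Paleogene → Quaternary

Group by era (each group listed oldest first) — Paleozoic: Cambrian, Silurian, Devonian, Permian; Mesozoic: Jurassic, Cretaceous; Cenozoic: Paleogene, Quaternary. The eras run Paleozoic → Mesozoic → Cenozoic. Concatenating the groups in that era order gives oldest to youngest directly.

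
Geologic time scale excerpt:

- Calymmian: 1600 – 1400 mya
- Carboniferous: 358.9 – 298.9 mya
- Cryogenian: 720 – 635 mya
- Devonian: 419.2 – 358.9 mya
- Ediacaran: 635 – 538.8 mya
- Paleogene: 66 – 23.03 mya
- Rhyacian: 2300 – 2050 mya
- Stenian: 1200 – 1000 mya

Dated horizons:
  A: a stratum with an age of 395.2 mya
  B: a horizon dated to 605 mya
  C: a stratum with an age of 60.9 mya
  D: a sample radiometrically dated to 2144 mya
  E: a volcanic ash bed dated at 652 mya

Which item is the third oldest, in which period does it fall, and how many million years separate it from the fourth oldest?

B, in the Ediacaran; 209.8 million years to A

Larger Ma means older, so oldest first: D 2144 > E 652 > B 605 > A 395.2 > C 60.9.
Counting 3 along gives B (605 Ma); the excerpt puts that inside the Ediacaran, 635–538.8 Ma.
Next in line is A (395.2 Ma), and 605 − 395.2 = 209.8 Myr.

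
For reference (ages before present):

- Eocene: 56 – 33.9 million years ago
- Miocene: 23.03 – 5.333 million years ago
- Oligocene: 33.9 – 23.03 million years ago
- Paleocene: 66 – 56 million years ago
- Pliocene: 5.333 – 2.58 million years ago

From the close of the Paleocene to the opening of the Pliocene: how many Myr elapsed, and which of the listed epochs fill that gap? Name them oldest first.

50.667 million years; Eocene, Oligocene, Miocene

The Paleocene closes at 56 Ma and the Pliocene opens at 5.333 Ma, so the interval is 56 − 5.333 = 50.667 Myr.
An epoch fits inside if it starts at or after 56 Ma and ends at or before 5.333 Ma; oldest first that gives Eocene, Oligocene, Miocene.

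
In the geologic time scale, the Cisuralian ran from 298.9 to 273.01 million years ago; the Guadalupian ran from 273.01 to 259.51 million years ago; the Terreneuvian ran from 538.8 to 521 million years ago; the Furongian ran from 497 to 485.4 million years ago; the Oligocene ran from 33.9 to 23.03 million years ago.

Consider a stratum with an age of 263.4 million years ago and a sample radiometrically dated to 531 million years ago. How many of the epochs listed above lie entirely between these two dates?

531 Ma sits inside the Terreneuvian (538.8–521) and 263.4 Ma inside the Guadalupian (273.01–259.51); neither of those is wholly between the two dates.
The listed epochs lying completely between them are Furongian, Cisuralian — 2 in all.

2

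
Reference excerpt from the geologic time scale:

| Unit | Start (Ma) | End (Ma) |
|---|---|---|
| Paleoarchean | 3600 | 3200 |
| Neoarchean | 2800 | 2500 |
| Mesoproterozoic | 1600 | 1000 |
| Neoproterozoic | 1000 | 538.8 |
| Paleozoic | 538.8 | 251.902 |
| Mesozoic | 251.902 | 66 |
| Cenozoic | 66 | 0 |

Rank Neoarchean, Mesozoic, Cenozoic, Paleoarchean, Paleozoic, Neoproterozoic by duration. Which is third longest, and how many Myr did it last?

Durations: Neoarchean 300; Mesozoic 185.902; Cenozoic 66; Paleoarchean 400; Paleozoic 286.898; Neoproterozoic 461.2 Myr.
Sorted longest-first: Neoproterozoic (461.2), Paleoarchean (400), Neoarchean (300), Paleozoic (286.898), Mesozoic (185.902), Cenozoic (66).
The third longest is Neoarchean at 300 Myr.

Neoarchean, 300 million years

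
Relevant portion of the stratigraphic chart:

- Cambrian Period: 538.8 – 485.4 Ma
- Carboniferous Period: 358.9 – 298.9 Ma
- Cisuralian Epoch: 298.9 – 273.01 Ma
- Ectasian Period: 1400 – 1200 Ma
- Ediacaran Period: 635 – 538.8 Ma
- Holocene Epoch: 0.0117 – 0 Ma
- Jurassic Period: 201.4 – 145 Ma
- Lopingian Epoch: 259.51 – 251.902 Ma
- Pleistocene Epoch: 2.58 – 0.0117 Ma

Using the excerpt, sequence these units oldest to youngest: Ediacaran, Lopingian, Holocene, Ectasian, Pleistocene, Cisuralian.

Ectasian, Ediacaran, Cisuralian, Lopingian, Pleistocene, Holocene

Read off each span (Ma): Ediacaran 635–538.8; Lopingian 259.51–251.902; Holocene 0.0117–0; Ectasian 1400–1200; Pleistocene 2.58–0.0117; Cisuralian 298.9–273.01.
Larger Ma is older, so oldest→youngest is Ectasian, Ediacaran, Cisuralian, Lopingian, Pleistocene, Holocene.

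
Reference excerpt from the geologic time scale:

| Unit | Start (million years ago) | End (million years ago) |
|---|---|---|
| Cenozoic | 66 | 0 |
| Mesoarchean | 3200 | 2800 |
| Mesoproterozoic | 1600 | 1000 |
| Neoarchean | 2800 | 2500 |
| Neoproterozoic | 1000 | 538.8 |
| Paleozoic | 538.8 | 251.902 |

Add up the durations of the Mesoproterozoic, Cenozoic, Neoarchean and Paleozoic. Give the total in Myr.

Duration is start − end for each: (1600 − 1000) + (66 − 0) + (2800 − 2500) + (538.8 − 251.902).
That is 600 + 66 + 300 + 286.898, which totals 1252.898 million years.

1252.898 million years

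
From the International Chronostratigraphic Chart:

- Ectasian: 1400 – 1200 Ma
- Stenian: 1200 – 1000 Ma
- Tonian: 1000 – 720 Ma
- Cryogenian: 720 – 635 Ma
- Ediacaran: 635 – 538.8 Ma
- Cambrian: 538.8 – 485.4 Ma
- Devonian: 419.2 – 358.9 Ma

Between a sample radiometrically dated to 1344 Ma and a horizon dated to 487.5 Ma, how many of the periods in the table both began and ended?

The older date is 1344 Ma and the younger is 487.5 Ma.
Periods with start < 1344 and end > 487.5 Ma: Stenian (1200–1000), Tonian (1000–720), Cryogenian (720–635), Ediacaran (635–538.8).
That is 4 complete periods.

4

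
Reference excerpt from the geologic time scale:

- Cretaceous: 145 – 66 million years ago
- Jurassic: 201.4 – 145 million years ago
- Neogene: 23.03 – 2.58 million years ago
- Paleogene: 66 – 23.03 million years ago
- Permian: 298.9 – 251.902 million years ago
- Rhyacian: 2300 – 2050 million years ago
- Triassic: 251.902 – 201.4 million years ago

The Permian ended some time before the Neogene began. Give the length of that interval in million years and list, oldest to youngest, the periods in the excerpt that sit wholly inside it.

End of Permian = 251.902 Ma; start of Neogene = 23.03 Ma.
Gap = 251.902 − 23.03 = 228.872 Myr.
Periods wholly inside 251.902–23.03 Ma: Triassic (251.902–201.4), Jurassic (201.4–145), Cretaceous (145–66), Paleogene (66–23.03).

228.872 million years; Triassic, Jurassic, Cretaceous, Paleogene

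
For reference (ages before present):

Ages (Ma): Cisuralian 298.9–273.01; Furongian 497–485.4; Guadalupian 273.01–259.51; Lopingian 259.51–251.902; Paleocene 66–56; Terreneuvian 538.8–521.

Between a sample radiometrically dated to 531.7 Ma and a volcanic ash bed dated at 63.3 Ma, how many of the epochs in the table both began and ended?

531.7 Ma sits inside the Terreneuvian (538.8–521) and 63.3 Ma inside the Paleocene (66–56); neither of those is wholly between the two dates.
The listed epochs lying completely between them are Furongian, Cisuralian, Guadalupian, Lopingian — 4 in all.

4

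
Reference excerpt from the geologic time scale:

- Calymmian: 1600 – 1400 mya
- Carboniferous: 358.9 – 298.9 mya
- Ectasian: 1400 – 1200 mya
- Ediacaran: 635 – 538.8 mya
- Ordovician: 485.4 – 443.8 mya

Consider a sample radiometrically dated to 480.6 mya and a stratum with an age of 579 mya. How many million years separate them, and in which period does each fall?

Elapsed time: 579 − 480.6 = 98.4 Myr.
480.6 Ma lies within 485.4–443.8 Ma: Ordovician.
579 Ma lies within 635–538.8 Ma: Ediacaran.

98.4 million years apart; the first in the Ordovician, the second in the Ediacaran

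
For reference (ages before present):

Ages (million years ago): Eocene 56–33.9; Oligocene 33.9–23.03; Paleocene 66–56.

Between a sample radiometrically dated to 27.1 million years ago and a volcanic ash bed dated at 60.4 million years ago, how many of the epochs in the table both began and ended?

1

The older date is 60.4 Ma and the younger is 27.1 Ma.
Epochs with start < 60.4 and end > 27.1 Ma: Eocene (56–33.9).
That is 1 complete epoch.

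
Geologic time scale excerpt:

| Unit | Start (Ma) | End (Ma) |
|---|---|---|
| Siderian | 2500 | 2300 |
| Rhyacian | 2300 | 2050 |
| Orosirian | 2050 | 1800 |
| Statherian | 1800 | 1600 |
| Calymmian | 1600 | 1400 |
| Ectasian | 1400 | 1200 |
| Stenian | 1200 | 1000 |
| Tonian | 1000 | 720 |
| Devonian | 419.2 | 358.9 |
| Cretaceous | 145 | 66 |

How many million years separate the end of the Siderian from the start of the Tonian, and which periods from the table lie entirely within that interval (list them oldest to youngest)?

The Siderian closes at 2300 Ma and the Tonian opens at 1000 Ma, so the interval is 2300 − 1000 = 1300 Myr.
A period fits inside if it starts at or after 2300 Ma and ends at or before 1000 Ma; oldest first that gives Rhyacian, Orosirian, Statherian, Calymmian, Ectasian, Stenian.

1300 million years; Rhyacian, Orosirian, Statherian, Calymmian, Ectasian, Stenian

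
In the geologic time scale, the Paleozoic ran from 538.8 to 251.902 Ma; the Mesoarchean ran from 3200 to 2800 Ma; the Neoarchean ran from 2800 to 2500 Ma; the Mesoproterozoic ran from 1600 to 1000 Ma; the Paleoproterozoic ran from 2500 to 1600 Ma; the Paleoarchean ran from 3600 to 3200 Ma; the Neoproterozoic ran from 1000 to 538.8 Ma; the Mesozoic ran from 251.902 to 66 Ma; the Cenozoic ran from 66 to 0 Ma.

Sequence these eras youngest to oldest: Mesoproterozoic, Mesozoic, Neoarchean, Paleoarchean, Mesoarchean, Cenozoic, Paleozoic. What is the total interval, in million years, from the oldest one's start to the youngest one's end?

Cenozoic → Mesozoic → Paleozoic → Mesoproterozoic → Neoarchean → Mesoarchean → Paleoarchean; total span 3600 Myr

Start ages (Ma): Paleoarchean 3600, Mesoarchean 3200, Neoarchean 2800, Mesoproterozoic 1600, Paleozoic 538.8, Mesozoic 251.902, Cenozoic 66.
Ordered youngest to oldest: Cenozoic, Mesozoic, Paleozoic, Mesoproterozoic, Neoarchean, Mesoarchean, Paleoarchean.
Span = 3600 − 0 = 3600 Myr.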